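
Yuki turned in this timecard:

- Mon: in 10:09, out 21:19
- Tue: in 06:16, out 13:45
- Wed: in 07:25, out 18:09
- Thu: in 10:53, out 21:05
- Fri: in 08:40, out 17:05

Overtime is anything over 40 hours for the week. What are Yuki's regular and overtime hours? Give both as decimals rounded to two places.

Mon: 10:09–21:19 = 11 h 10 min
Tue: 06:16–13:45 = 7 h 29 min
Wed: 07:25–18:09 = 10 h 44 min
Thu: 10:53–21:05 = 10 h 12 min
Fri: 08:40–17:05 = 8 h 25 min
Total worked: 48 h 0 min = 48.00 h.
Threshold 40 h → overtime 8 h 0 min, regular 40 h 0 min.

Regular 40.00 hours, overtime 8.00 hours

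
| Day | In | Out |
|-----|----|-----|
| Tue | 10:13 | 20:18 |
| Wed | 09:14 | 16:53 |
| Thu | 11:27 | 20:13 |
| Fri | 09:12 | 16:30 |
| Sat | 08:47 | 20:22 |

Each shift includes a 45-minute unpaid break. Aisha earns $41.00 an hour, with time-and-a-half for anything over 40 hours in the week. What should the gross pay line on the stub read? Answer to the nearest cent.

Tue: 10:13–20:18 = 10 h 5 min; less 45 min break → 9 h 20 min
Wed: 09:14–16:53 = 7 h 39 min; less 45 min break → 6 h 54 min
Thu: 11:27–20:13 = 8 h 46 min; less 45 min break → 8 h 1 min
Fri: 09:12–16:30 = 7 h 18 min; less 45 min break → 6 h 33 min
Sat: 08:47–20:22 = 11 h 35 min; less 45 min break → 10 h 50 min
Total worked: 41 h 38 min = 2498 min.
Regular 40 h 0 min = 2400 min at $41.00/h; overtime 1 h 38 min = 98 min at $61.50/h.
Pay = (2400 × $41.00 + 98 × $61.50) ÷ 60 = $1740.45.

$1740.45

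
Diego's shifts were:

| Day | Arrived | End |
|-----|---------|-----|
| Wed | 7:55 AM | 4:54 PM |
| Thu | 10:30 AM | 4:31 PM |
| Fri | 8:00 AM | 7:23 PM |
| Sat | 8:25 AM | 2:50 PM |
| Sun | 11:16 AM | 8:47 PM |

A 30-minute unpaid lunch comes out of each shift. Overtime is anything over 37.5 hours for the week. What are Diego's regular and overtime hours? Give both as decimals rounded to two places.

Wed: 7:55 AM–4:54 PM = 8 h 59 min; less 30 min break → 8 h 29 min
Thu: 10:30 AM–4:31 PM = 6 h 1 min; less 30 min break → 5 h 31 min
Fri: 8:00 AM–7:23 PM = 11 h 23 min; less 30 min break → 10 h 53 min
Sat: 8:25 AM–2:50 PM = 6 h 25 min; less 30 min break → 5 h 55 min
Sun: 11:16 AM–8:47 PM = 9 h 31 min; less 30 min break → 9 h 1 min
Total worked: 39 h 49 min = 39.82 h.
Threshold 37.5 h → overtime 2 h 19 min, regular 37 h 30 min.

Regular 37.50 hours, overtime 2.32 hours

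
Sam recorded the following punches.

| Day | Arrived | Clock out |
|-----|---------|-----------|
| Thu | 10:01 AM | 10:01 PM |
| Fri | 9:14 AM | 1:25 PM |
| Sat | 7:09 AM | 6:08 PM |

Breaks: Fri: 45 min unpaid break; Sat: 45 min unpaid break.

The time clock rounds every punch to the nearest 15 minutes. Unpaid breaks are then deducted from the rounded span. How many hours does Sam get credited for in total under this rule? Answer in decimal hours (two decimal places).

25.75 hours

Thu: in 10:01 AM→10:00 AM, out 10:01 PM→10:00 PM; 12 h 0 min
Fri: in 9:14 AM→9:15 AM, out 1:25 PM→1:30 PM; 4 h 15 min − 45 min = 3 h 30 min
Sat: in 7:09 AM→7:15 AM, out 6:08 PM→6:15 PM; 11 h 0 min − 45 min = 10 h 15 min
Total credited: 25 h 45 min.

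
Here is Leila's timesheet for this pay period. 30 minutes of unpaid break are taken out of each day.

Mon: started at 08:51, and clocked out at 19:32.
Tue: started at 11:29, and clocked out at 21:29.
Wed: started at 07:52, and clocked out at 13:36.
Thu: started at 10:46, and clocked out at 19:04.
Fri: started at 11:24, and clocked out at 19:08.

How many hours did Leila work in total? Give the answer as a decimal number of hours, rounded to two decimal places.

Mon: 08:51–19:32 = 10 h 41 min; less 30 min break → 10 h 11 min
Tue: 11:29–21:29 = 10 h 0 min; less 30 min break → 9 h 30 min
Wed: 07:52–13:36 = 5 h 44 min; less 30 min break → 5 h 14 min
Thu: 10:46–19:04 = 8 h 18 min; less 30 min break → 7 h 48 min
Fri: 11:24–19:08 = 7 h 44 min; less 30 min break → 7 h 14 min
Total: 10 h 11 min + 9 h 30 min + 5 h 14 min + 7 h 48 min + 7 h 14 min = 39 h 57 min.

39.95 hours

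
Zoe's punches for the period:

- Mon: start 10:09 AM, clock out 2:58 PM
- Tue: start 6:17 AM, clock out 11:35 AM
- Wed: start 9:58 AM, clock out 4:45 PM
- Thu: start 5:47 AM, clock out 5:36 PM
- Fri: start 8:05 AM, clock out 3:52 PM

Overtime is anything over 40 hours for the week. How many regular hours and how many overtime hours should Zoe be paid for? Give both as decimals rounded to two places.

Regular 36.50 hours, overtime 0.00 hours

Mon: 10:09 AM–2:58 PM = 4 h 49 min
Tue: 6:17 AM–11:35 AM = 5 h 18 min
Wed: 9:58 AM–4:45 PM = 6 h 47 min
Thu: 5:47 AM–5:36 PM = 11 h 49 min
Fri: 8:05 AM–3:52 PM = 7 h 47 min
Total worked: 36 h 30 min = 36.50 h.
Threshold 40 h → overtime 0 h 0 min, regular 36 h 30 min.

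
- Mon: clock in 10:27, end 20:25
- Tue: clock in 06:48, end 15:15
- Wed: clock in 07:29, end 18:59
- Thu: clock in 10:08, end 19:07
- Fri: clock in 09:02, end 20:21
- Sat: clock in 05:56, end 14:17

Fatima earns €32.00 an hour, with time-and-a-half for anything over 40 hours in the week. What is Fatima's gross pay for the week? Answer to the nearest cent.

Mon: 10:27–20:25 = 9 h 58 min
Tue: 06:48–15:15 = 8 h 27 min
Wed: 07:29–18:59 = 11 h 30 min
Thu: 10:08–19:07 = 8 h 59 min
Fri: 09:02–20:21 = 11 h 19 min
Sat: 05:56–14:17 = 8 h 21 min
Total worked: 58 h 34 min = 3514 min.
Regular 40 h 0 min = 2400 min at €32.00/h; overtime 18 h 34 min = 1114 min at €48.00/h.
Pay = (2400 × €32.00 + 1114 × €48.00) ÷ 60 = €2171.20.

€2171.20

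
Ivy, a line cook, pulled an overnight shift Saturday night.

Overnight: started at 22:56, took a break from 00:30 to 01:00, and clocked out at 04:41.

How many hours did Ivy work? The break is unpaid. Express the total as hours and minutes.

5 h 15 min

Overnight: 22:56 → midnight = 1 h 4 min; midnight → 04:41 = 4 h 41 min; span 5 h 45 min; less 30 min break → 5 h 15 min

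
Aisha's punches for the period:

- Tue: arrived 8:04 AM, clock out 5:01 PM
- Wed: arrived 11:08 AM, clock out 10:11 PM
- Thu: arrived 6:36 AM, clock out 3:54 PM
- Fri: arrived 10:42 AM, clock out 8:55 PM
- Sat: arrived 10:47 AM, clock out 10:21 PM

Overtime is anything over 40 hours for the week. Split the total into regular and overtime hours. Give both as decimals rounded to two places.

Tue: 8:04 AM–5:01 PM = 8 h 57 min
Wed: 11:08 AM–10:11 PM = 11 h 3 min
Thu: 6:36 AM–3:54 PM = 9 h 18 min
Fri: 10:42 AM–8:55 PM = 10 h 13 min
Sat: 10:47 AM–10:21 PM = 11 h 34 min
Total worked: 51 h 5 min = 51.08 h.
Threshold 40 h → overtime 11 h 5 min, regular 40 h 0 min.

Regular 40.00 hours, overtime 11.08 hours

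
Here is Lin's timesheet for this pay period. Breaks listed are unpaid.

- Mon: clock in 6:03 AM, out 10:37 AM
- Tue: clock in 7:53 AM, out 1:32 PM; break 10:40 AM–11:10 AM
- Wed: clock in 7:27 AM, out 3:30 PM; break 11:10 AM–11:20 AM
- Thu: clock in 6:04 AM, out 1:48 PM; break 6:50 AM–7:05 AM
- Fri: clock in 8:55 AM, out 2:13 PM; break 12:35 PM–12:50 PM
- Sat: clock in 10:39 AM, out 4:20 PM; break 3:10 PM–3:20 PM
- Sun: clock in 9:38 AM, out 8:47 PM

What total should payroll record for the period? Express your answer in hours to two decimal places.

Mon: 6:03 AM–10:37 AM = 4 h 34 min
Tue: 7:53 AM–1:32 PM = 5 h 39 min; less 30 min break → 5 h 9 min
Wed: 7:27 AM–3:30 PM = 8 h 3 min; less 10 min break → 7 h 53 min
Thu: 6:04 AM–1:48 PM = 7 h 44 min; less 15 min break → 7 h 29 min
Fri: 8:55 AM–2:13 PM = 5 h 18 min; less 15 min break → 5 h 3 min
Sat: 10:39 AM–4:20 PM = 5 h 41 min; less 10 min break → 5 h 31 min
Sun: 9:38 AM–8:47 PM = 11 h 9 min
Total: 4 h 34 min + 5 h 9 min + 7 h 53 min + 7 h 29 min + 5 h 3 min + 5 h 31 min + 11 h 9 min = 46 h 48 min.

46.80 hours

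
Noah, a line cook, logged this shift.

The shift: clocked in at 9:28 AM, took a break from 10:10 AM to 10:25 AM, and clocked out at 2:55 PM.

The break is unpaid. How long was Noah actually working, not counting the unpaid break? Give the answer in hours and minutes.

The shift: 9:28 AM–2:55 PM = 5 h 27 min; less 15 min break → 5 h 12 min

5 h 12 min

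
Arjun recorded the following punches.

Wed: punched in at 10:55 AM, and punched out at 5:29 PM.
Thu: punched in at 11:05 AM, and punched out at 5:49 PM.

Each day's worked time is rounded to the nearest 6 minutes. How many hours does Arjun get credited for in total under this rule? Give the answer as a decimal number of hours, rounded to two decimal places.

13.30 hours

Wed: 10:55 AM–5:29 PM = 6 h 34 min → rounds to 6 h 36 min
Thu: 11:05 AM–5:49 PM = 6 h 44 min → rounds to 6 h 42 min
Total credited: 13 h 18 min.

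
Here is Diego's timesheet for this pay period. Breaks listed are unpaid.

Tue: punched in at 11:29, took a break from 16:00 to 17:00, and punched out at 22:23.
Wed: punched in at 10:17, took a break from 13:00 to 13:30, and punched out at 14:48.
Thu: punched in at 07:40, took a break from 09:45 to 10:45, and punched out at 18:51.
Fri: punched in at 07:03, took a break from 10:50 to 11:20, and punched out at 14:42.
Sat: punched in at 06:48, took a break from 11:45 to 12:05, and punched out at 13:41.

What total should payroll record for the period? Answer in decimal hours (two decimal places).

37.80 hours

Tue: 11:29–22:23 = 10 h 54 min; less 60 min break → 9 h 54 min
Wed: 10:17–14:48 = 4 h 31 min; less 30 min break → 4 h 1 min
Thu: 07:40–18:51 = 11 h 11 min; less 60 min break → 10 h 11 min
Fri: 07:03–14:42 = 7 h 39 min; less 30 min break → 7 h 9 min
Sat: 06:48–13:41 = 6 h 53 min; less 20 min break → 6 h 33 min
Total: 9 h 54 min + 4 h 1 min + 10 h 11 min + 7 h 9 min + 6 h 33 min = 37 h 48 min.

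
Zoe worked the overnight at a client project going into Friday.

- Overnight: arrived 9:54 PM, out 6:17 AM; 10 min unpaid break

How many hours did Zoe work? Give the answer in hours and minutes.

8 h 13 min

Overnight: 9:54 PM → midnight = 2 h 6 min; midnight → 6:17 AM = 6 h 17 min; span 8 h 23 min; less 10 min break → 8 h 13 min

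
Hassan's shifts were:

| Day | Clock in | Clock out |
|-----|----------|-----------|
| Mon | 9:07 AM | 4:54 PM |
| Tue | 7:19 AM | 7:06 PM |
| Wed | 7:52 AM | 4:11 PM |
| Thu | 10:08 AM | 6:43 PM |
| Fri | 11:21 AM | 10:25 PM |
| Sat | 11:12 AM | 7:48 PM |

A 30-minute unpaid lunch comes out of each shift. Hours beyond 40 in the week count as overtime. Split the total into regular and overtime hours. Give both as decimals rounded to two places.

Mon: 9:07 AM–4:54 PM = 7 h 47 min; less 30 min break → 7 h 17 min
Tue: 7:19 AM–7:06 PM = 11 h 47 min; less 30 min break → 11 h 17 min
Wed: 7:52 AM–4:11 PM = 8 h 19 min; less 30 min break → 7 h 49 min
Thu: 10:08 AM–6:43 PM = 8 h 35 min; less 30 min break → 8 h 5 min
Fri: 11:21 AM–10:25 PM = 11 h 4 min; less 30 min break → 10 h 34 min
Sat: 11:12 AM–7:48 PM = 8 h 36 min; less 30 min break → 8 h 6 min
Total worked: 53 h 8 min = 53.13 h.
Threshold 40 h → overtime 13 h 8 min, regular 40 h 0 min.

Regular 40.00 hours, overtime 13.13 hours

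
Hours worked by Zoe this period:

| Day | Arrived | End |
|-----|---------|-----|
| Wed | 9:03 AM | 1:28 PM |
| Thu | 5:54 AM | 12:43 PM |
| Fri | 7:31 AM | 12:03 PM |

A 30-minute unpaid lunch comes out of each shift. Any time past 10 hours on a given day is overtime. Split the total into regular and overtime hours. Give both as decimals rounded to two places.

Regular 14.27 hours, overtime 0.00 hours

Wed: 9:03 AM–1:28 PM = 4 h 25 min; less 30 min break → 3 h 55 min
Thu: 5:54 AM–12:43 PM = 6 h 49 min; less 30 min break → 6 h 19 min
Fri: 7:31 AM–12:03 PM = 4 h 32 min; less 30 min break → 4 h 2 min
Wed reg 3 h 55 min / OT 0 h 0 min; Thu reg 6 h 19 min / OT 0 h 0 min; Fri reg 4 h 2 min / OT 0 h 0 min.
Totals: regular 14 h 16 min, overtime 0 h 0 min.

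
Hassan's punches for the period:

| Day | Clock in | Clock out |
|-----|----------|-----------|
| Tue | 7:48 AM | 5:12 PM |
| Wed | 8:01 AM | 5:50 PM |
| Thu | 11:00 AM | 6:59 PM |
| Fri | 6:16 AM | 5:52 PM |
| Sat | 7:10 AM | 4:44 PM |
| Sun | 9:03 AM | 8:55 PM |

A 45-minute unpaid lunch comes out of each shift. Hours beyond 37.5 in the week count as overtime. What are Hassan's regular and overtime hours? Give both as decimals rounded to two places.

Regular 37.50 hours, overtime 18.23 hours

Tue: 7:48 AM–5:12 PM = 9 h 24 min; less 45 min break → 8 h 39 min
Wed: 8:01 AM–5:50 PM = 9 h 49 min; less 45 min break → 9 h 4 min
Thu: 11:00 AM–6:59 PM = 7 h 59 min; less 45 min break → 7 h 14 min
Fri: 6:16 AM–5:52 PM = 11 h 36 min; less 45 min break → 10 h 51 min
Sat: 7:10 AM–4:44 PM = 9 h 34 min; less 45 min break → 8 h 49 min
Sun: 9:03 AM–8:55 PM = 11 h 52 min; less 45 min break → 11 h 7 min
Total worked: 55 h 44 min = 55.73 h.
Threshold 37.5 h → overtime 18 h 14 min, regular 37 h 30 min.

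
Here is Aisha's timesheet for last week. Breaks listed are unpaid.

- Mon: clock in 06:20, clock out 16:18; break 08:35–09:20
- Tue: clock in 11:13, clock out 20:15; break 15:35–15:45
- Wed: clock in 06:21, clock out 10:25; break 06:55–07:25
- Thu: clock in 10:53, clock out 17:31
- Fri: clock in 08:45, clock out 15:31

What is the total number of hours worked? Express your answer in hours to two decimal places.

35.05 hours

Mon: 06:20–16:18 = 9 h 58 min; less 45 min break → 9 h 13 min
Tue: 11:13–20:15 = 9 h 2 min; less 10 min break → 8 h 52 min
Wed: 06:21–10:25 = 4 h 4 min; less 30 min break → 3 h 34 min
Thu: 10:53–17:31 = 6 h 38 min
Fri: 08:45–15:31 = 6 h 46 min
Total: 9 h 13 min + 8 h 52 min + 3 h 34 min + 6 h 38 min + 6 h 46 min = 35 h 3 min.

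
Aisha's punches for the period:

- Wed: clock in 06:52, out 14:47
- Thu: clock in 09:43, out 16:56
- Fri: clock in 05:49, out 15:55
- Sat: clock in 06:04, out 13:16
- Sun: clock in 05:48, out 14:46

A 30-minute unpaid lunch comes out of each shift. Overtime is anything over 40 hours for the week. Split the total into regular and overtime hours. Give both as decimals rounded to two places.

Regular 38.90 hours, overtime 0.00 hours

Wed: 06:52–14:47 = 7 h 55 min; less 30 min break → 7 h 25 min
Thu: 09:43–16:56 = 7 h 13 min; less 30 min break → 6 h 43 min
Fri: 05:49–15:55 = 10 h 6 min; less 30 min break → 9 h 36 min
Sat: 06:04–13:16 = 7 h 12 min; less 30 min break → 6 h 42 min
Sun: 05:48–14:46 = 8 h 58 min; less 30 min break → 8 h 28 min
Total worked: 38 h 54 min = 38.90 h.
Threshold 40 h → overtime 0 h 0 min, regular 38 h 54 min.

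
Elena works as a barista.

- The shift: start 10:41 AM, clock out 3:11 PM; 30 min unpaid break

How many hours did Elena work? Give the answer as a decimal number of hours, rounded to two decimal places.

4.00 hours

The shift: 10:41 AM–3:11 PM = 4 h 30 min; less 30 min break → 4 h 0 min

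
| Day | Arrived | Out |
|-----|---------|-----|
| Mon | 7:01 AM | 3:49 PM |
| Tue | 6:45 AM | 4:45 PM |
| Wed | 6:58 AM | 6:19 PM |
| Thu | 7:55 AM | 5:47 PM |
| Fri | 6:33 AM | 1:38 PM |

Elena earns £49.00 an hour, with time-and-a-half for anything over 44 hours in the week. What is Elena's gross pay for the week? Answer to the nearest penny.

Mon: 7:01 AM–3:49 PM = 8 h 48 min
Tue: 6:45 AM–4:45 PM = 10 h 0 min
Wed: 6:58 AM–6:19 PM = 11 h 21 min
Thu: 7:55 AM–5:47 PM = 9 h 52 min
Fri: 6:33 AM–1:38 PM = 7 h 5 min
Total worked: 47 h 6 min = 2826 min.
Regular 44 h 0 min = 2640 min at £49.00/h; overtime 3 h 6 min = 186 min at £73.50/h.
Pay = (2640 × £49.00 + 186 × £73.50) ÷ 60 = £2383.85.

£2383.85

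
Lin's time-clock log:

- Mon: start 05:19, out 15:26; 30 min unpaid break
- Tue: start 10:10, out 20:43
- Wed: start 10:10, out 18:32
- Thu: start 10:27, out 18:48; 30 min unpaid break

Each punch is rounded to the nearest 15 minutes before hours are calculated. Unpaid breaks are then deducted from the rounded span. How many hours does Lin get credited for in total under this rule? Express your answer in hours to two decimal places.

Mon: in 05:19→05:15, out 15:26→15:30; 10 h 15 min − 30 min = 9 h 45 min
Tue: in 10:10→10:15, out 20:43→20:45; 10 h 30 min
Wed: in 10:10→10:15, out 18:32→18:30; 8 h 15 min
Thu: in 10:27→10:30, out 18:48→18:45; 8 h 15 min − 30 min = 7 h 45 min
Total credited: 36 h 15 min.

36.25 hours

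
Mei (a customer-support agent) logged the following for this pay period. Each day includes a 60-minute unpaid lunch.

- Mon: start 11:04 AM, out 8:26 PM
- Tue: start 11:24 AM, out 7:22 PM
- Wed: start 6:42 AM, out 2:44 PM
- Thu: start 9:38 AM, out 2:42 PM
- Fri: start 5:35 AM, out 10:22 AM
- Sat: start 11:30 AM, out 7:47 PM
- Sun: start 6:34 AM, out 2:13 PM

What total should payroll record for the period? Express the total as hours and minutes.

44 h 9 min

Mon: 11:04 AM–8:26 PM = 9 h 22 min; less 60 min break → 8 h 22 min
Tue: 11:24 AM–7:22 PM = 7 h 58 min; less 60 min break → 6 h 58 min
Wed: 6:42 AM–2:44 PM = 8 h 2 min; less 60 min break → 7 h 2 min
Thu: 9:38 AM–2:42 PM = 5 h 4 min; less 60 min break → 4 h 4 min
Fri: 5:35 AM–10:22 AM = 4 h 47 min; less 60 min break → 3 h 47 min
Sat: 11:30 AM–7:47 PM = 8 h 17 min; less 60 min break → 7 h 17 min
Sun: 6:34 AM–2:13 PM = 7 h 39 min; less 60 min break → 6 h 39 min
Total: 8 h 22 min + 6 h 58 min + 7 h 2 min + 4 h 4 min + 3 h 47 min + 7 h 17 min + 6 h 39 min = 44 h 9 min.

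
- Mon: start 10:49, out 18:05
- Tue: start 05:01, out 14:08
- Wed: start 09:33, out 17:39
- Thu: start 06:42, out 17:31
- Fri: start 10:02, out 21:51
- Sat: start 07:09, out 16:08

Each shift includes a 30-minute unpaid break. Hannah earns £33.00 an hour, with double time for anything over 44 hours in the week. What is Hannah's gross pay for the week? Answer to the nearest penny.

Mon: 10:49–18:05 = 7 h 16 min; less 30 min break → 6 h 46 min
Tue: 05:01–14:08 = 9 h 7 min; less 30 min break → 8 h 37 min
Wed: 09:33–17:39 = 8 h 6 min; less 30 min break → 7 h 36 min
Thu: 06:42–17:31 = 10 h 49 min; less 30 min break → 10 h 19 min
Fri: 10:02–21:51 = 11 h 49 min; less 30 min break → 11 h 19 min
Sat: 07:09–16:08 = 8 h 59 min; less 30 min break → 8 h 29 min
Total worked: 53 h 6 min = 3186 min.
Regular 44 h 0 min = 2640 min at £33.00/h; overtime 9 h 6 min = 546 min at £66.00/h.
Pay = (2640 × £33.00 + 546 × £66.00) ÷ 60 = £2052.60.

£2052.60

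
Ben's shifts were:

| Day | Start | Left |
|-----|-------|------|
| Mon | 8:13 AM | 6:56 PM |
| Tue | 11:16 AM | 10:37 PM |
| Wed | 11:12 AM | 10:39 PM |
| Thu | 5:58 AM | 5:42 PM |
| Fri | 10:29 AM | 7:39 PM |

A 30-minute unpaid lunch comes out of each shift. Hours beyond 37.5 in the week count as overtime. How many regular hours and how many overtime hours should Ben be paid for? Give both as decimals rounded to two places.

Mon: 8:13 AM–6:56 PM = 10 h 43 min; less 30 min break → 10 h 13 min
Tue: 11:16 AM–10:37 PM = 11 h 21 min; less 30 min break → 10 h 51 min
Wed: 11:12 AM–10:39 PM = 11 h 27 min; less 30 min break → 10 h 57 min
Thu: 5:58 AM–5:42 PM = 11 h 44 min; less 30 min break → 11 h 14 min
Fri: 10:29 AM–7:39 PM = 9 h 10 min; less 30 min break → 8 h 40 min
Total worked: 51 h 55 min = 51.92 h.
Threshold 37.5 h → overtime 14 h 25 min, regular 37 h 30 min.

Regular 37.50 hours, overtime 14.42 hours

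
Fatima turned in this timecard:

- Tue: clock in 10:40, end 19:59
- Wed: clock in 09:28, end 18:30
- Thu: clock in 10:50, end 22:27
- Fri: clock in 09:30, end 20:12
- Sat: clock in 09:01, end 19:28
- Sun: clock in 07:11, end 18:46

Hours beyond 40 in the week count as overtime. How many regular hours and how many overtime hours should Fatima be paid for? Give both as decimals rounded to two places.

Regular 40.00 hours, overtime 22.70 hours

Tue: 10:40–19:59 = 9 h 19 min
Wed: 09:28–18:30 = 9 h 2 min
Thu: 10:50–22:27 = 11 h 37 min
Fri: 09:30–20:12 = 10 h 42 min
Sat: 09:01–19:28 = 10 h 27 min
Sun: 07:11–18:46 = 11 h 35 min
Total worked: 62 h 42 min = 62.70 h.
Threshold 40 h → overtime 22 h 42 min, regular 40 h 0 min.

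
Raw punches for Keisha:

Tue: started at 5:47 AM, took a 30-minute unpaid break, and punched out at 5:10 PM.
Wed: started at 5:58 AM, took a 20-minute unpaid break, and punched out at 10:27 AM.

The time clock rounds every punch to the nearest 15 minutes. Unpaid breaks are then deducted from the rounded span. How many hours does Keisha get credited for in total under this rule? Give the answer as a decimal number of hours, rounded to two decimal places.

Tue: in 5:47 AM→5:45 AM, out 5:10 PM→5:15 PM; 11 h 30 min − 30 min = 11 h 0 min
Wed: in 5:58 AM→6:00 AM, out 10:27 AM→10:30 AM; 4 h 30 min − 20 min = 4 h 10 min
Total credited: 15 h 10 min.

15.17 hours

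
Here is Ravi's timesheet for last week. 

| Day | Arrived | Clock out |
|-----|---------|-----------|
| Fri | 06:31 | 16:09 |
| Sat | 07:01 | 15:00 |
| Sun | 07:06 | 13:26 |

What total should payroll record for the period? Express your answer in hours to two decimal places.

23.95 hours

Fri: 06:31–16:09 = 9 h 38 min
Sat: 07:01–15:00 = 7 h 59 min
Sun: 07:06–13:26 = 6 h 20 min
Total: 9 h 38 min + 7 h 59 min + 6 h 20 min = 23 h 57 min.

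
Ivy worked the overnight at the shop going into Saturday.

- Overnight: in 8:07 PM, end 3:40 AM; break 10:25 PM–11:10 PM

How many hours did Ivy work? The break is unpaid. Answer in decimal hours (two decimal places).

Overnight: 8:07 PM → midnight = 3 h 53 min; midnight → 3:40 AM = 3 h 40 min; span 7 h 33 min; less 45 min break → 6 h 48 min

6.80 hours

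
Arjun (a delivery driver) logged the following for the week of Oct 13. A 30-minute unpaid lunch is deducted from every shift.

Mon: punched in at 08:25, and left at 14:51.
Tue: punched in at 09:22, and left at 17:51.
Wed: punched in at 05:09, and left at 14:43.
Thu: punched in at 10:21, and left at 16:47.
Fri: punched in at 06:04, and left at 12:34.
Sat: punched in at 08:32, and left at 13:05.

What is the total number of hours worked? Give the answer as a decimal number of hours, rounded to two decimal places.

Mon: 08:25–14:51 = 6 h 26 min; less 30 min break → 5 h 56 min
Tue: 09:22–17:51 = 8 h 29 min; less 30 min break → 7 h 59 min
Wed: 05:09–14:43 = 9 h 34 min; less 30 min break → 9 h 4 min
Thu: 10:21–16:47 = 6 h 26 min; less 30 min break → 5 h 56 min
Fri: 06:04–12:34 = 6 h 30 min; less 30 min break → 6 h 0 min
Sat: 08:32–13:05 = 4 h 33 min; less 30 min break → 4 h 3 min
Total: 5 h 56 min + 7 h 59 min + 9 h 4 min + 5 h 56 min + 6 h 0 min + 4 h 3 min = 38 h 58 min.

38.97 hours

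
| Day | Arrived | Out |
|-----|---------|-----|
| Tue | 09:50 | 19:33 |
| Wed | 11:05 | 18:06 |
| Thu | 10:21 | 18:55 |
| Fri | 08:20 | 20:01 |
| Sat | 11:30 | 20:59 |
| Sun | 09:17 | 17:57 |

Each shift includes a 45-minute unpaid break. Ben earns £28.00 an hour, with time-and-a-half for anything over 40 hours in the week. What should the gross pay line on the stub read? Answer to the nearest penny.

Tue: 09:50–19:33 = 9 h 43 min; less 45 min break → 8 h 58 min
Wed: 11:05–18:06 = 7 h 1 min; less 45 min break → 6 h 16 min
Thu: 10:21–18:55 = 8 h 34 min; less 45 min break → 7 h 49 min
Fri: 08:20–20:01 = 11 h 41 min; less 45 min break → 10 h 56 min
Sat: 11:30–20:59 = 9 h 29 min; less 45 min break → 8 h 44 min
Sun: 09:17–17:57 = 8 h 40 min; less 45 min break → 7 h 55 min
Total worked: 50 h 38 min = 3038 min.
Regular 40 h 0 min = 2400 min at £28.00/h; overtime 10 h 38 min = 638 min at £42.00/h.
Pay = (2400 × £28.00 + 638 × £42.00) ÷ 60 = £1566.60.

£1566.60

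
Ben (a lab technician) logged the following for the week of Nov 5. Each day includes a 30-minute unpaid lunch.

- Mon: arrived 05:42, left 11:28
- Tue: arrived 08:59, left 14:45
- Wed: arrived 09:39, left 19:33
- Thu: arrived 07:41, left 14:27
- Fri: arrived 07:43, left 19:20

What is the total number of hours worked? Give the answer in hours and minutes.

37 h 19 min

Mon: 05:42–11:28 = 5 h 46 min; less 30 min break → 5 h 16 min
Tue: 08:59–14:45 = 5 h 46 min; less 30 min break → 5 h 16 min
Wed: 09:39–19:33 = 9 h 54 min; less 30 min break → 9 h 24 min
Thu: 07:41–14:27 = 6 h 46 min; less 30 min break → 6 h 16 min
Fri: 07:43–19:20 = 11 h 37 min; less 30 min break → 11 h 7 min
Total: 5 h 16 min + 5 h 16 min + 9 h 24 min + 6 h 16 min + 11 h 7 min = 37 h 19 min.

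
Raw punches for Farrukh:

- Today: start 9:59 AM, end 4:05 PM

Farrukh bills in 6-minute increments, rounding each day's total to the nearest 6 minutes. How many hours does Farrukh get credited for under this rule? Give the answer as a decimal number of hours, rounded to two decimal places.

Today: 9:59 AM–4:05 PM = 6 h 6 min → rounds to 6 h 6 min

6.10 hours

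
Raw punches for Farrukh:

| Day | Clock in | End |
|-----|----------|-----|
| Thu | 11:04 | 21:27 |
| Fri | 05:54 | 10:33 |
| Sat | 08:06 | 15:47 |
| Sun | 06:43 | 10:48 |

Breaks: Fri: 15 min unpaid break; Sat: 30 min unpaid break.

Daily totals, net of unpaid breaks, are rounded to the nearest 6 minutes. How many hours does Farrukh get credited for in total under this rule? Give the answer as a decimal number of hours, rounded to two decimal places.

26.10 hours

Thu: 11:04–21:27 = 10 h 23 min → rounds to 10 h 24 min
Fri: 05:54–10:33 = 4 h 39 min − 15 min = 4 h 24 min → rounds to 4 h 24 min
Sat: 08:06–15:47 = 7 h 41 min − 30 min = 7 h 11 min → rounds to 7 h 12 min
Sun: 06:43–10:48 = 4 h 5 min → rounds to 4 h 6 min
Total credited: 26 h 6 min.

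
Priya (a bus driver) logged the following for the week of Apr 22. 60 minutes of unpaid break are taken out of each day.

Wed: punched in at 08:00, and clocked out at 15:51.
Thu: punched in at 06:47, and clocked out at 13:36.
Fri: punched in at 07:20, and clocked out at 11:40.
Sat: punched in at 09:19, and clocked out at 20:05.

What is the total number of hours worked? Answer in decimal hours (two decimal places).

25.77 hours

Wed: 08:00–15:51 = 7 h 51 min; less 60 min break → 6 h 51 min
Thu: 06:47–13:36 = 6 h 49 min; less 60 min break → 5 h 49 min
Fri: 07:20–11:40 = 4 h 20 min; less 60 min break → 3 h 20 min
Sat: 09:19–20:05 = 10 h 46 min; less 60 min break → 9 h 46 min
Total: 6 h 51 min + 5 h 49 min + 3 h 20 min + 9 h 46 min = 25 h 46 min.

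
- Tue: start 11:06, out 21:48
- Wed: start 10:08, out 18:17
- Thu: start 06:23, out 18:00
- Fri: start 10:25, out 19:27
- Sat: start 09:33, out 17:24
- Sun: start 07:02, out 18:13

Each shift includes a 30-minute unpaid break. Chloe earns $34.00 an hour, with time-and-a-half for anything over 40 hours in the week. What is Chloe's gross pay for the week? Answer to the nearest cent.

Tue: 11:06–21:48 = 10 h 42 min; less 30 min break → 10 h 12 min
Wed: 10:08–18:17 = 8 h 9 min; less 30 min break → 7 h 39 min
Thu: 06:23–18:00 = 11 h 37 min; less 30 min break → 11 h 7 min
Fri: 10:25–19:27 = 9 h 2 min; less 30 min break → 8 h 32 min
Sat: 09:33–17:24 = 7 h 51 min; less 30 min break → 7 h 21 min
Sun: 07:02–18:13 = 11 h 11 min; less 30 min break → 10 h 41 min
Total worked: 55 h 32 min = 3332 min.
Regular 40 h 0 min = 2400 min at $34.00/h; overtime 15 h 32 min = 932 min at $51.00/h.
Pay = (2400 × $34.00 + 932 × $51.00) ÷ 60 = $2152.20.

$2152.20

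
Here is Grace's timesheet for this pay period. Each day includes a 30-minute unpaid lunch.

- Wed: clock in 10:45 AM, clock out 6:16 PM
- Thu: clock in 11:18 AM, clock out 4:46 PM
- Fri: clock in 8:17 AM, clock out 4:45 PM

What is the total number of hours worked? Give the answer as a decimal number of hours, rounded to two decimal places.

Wed: 10:45 AM–6:16 PM = 7 h 31 min; less 30 min break → 7 h 1 min
Thu: 11:18 AM–4:46 PM = 5 h 28 min; less 30 min break → 4 h 58 min
Fri: 8:17 AM–4:45 PM = 8 h 28 min; less 30 min break → 7 h 58 min
Total: 7 h 1 min + 4 h 58 min + 7 h 58 min = 19 h 57 min.

19.95 hours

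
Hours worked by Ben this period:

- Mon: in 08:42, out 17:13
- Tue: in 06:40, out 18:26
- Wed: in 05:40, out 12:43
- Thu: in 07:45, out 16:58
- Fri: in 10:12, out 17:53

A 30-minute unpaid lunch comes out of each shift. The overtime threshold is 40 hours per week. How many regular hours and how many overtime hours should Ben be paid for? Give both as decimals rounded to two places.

Regular 40.00 hours, overtime 1.73 hours

Mon: 08:42–17:13 = 8 h 31 min; less 30 min break → 8 h 1 min
Tue: 06:40–18:26 = 11 h 46 min; less 30 min break → 11 h 16 min
Wed: 05:40–12:43 = 7 h 3 min; less 30 min break → 6 h 33 min
Thu: 07:45–16:58 = 9 h 13 min; less 30 min break → 8 h 43 min
Fri: 10:12–17:53 = 7 h 41 min; less 30 min break → 7 h 11 min
Total worked: 41 h 44 min = 41.73 h.
Threshold 40 h → overtime 1 h 44 min, regular 40 h 0 min.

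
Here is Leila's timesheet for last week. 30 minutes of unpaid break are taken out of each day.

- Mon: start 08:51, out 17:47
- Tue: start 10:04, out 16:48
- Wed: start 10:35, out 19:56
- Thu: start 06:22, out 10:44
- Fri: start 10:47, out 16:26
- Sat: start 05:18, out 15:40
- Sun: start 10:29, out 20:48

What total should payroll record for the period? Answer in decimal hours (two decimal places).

52.22 hours

Mon: 08:51–17:47 = 8 h 56 min; less 30 min break → 8 h 26 min
Tue: 10:04–16:48 = 6 h 44 min; less 30 min break → 6 h 14 min
Wed: 10:35–19:56 = 9 h 21 min; less 30 min break → 8 h 51 min
Thu: 06:22–10:44 = 4 h 22 min; less 30 min break → 3 h 52 min
Fri: 10:47–16:26 = 5 h 39 min; less 30 min break → 5 h 9 min
Sat: 05:18–15:40 = 10 h 22 min; less 30 min break → 9 h 52 min
Sun: 10:29–20:48 = 10 h 19 min; less 30 min break → 9 h 49 min
Total: 8 h 26 min + 6 h 14 min + 8 h 51 min + 3 h 52 min + 5 h 9 min + 9 h 52 min + 9 h 49 min = 52 h 13 min.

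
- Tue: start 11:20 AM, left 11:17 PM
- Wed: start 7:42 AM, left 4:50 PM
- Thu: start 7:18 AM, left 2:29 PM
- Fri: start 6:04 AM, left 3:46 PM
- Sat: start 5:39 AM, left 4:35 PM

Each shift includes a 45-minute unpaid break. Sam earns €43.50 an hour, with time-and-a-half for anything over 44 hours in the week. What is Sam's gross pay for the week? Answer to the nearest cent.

Tue: 11:20 AM–11:17 PM = 11 h 57 min; less 45 min break → 11 h 12 min
Wed: 7:42 AM–4:50 PM = 9 h 8 min; less 45 min break → 8 h 23 min
Thu: 7:18 AM–2:29 PM = 7 h 11 min; less 45 min break → 6 h 26 min
Fri: 6:04 AM–3:46 PM = 9 h 42 min; less 45 min break → 8 h 57 min
Sat: 5:39 AM–4:35 PM = 10 h 56 min; less 45 min break → 10 h 11 min
Total worked: 45 h 9 min = 2709 min.
Regular 44 h 0 min = 2640 min at €43.50/h; overtime 1 h 9 min = 69 min at €65.25/h.
Pay = (2640 × €43.50 + 69 × €65.25) ÷ 60 = €1989.04.

€1989.04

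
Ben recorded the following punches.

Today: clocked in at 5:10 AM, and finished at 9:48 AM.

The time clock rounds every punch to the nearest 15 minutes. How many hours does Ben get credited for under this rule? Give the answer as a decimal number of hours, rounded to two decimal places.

Today: in 5:10 AM→5:15 AM, out 9:48 AM→9:45 AM; 4 h 30 min

4.50 hours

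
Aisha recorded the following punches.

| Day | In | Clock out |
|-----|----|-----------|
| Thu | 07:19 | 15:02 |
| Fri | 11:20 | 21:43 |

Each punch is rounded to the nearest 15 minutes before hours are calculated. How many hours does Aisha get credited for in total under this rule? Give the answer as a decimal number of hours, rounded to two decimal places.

Thu: in 07:19→07:15, out 15:02→15:00; 7 h 45 min
Fri: in 11:20→11:15, out 21:43→21:45; 10 h 30 min
Total credited: 18 h 15 min.

18.25 hours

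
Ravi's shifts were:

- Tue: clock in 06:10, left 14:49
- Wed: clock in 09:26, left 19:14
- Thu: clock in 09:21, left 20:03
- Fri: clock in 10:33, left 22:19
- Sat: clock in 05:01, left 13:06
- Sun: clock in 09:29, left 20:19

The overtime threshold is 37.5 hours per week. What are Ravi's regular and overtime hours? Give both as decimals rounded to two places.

Regular 37.50 hours, overtime 22.33 hours

Tue: 06:10–14:49 = 8 h 39 min
Wed: 09:26–19:14 = 9 h 48 min
Thu: 09:21–20:03 = 10 h 42 min
Fri: 10:33–22:19 = 11 h 46 min
Sat: 05:01–13:06 = 8 h 5 min
Sun: 09:29–20:19 = 10 h 50 min
Total worked: 59 h 50 min = 59.83 h.
Threshold 37.5 h → overtime 22 h 20 min, regular 37 h 30 min.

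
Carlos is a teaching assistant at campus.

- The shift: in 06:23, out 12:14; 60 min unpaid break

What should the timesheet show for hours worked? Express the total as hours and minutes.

The shift: 06:23–12:14 = 5 h 51 min; less 60 min break → 4 h 51 min

4 h 51 min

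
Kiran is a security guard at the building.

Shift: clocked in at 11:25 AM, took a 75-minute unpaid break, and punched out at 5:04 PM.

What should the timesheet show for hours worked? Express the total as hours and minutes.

Shift: 11:25 AM–5:04 PM = 5 h 39 min; less 75 min break → 4 h 24 min

4 h 24 min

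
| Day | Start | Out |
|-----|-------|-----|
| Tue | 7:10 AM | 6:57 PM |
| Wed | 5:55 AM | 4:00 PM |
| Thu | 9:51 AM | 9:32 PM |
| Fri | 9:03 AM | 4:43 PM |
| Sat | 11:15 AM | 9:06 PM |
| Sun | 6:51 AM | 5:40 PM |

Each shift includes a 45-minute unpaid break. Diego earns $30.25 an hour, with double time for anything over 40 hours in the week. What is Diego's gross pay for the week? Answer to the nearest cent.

Tue: 7:10 AM–6:57 PM = 11 h 47 min; less 45 min break → 11 h 2 min
Wed: 5:55 AM–4:00 PM = 10 h 5 min; less 45 min break → 9 h 20 min
Thu: 9:51 AM–9:32 PM = 11 h 41 min; less 45 min break → 10 h 56 min
Fri: 9:03 AM–4:43 PM = 7 h 40 min; less 45 min break → 6 h 55 min
Sat: 11:15 AM–9:06 PM = 9 h 51 min; less 45 min break → 9 h 6 min
Sun: 6:51 AM–5:40 PM = 10 h 49 min; less 45 min break → 10 h 4 min
Total worked: 57 h 23 min = 3443 min.
Regular 40 h 0 min = 2400 min at $30.25/h; overtime 17 h 23 min = 1043 min at $60.50/h.
Pay = (2400 × $30.25 + 1043 × $60.50) ÷ 60 = $2261.69.

$2261.69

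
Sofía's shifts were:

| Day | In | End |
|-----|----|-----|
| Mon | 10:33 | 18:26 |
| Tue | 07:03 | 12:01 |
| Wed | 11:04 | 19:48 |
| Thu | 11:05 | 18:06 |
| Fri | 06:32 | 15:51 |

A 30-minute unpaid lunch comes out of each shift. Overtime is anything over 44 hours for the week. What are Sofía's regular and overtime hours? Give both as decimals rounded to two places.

Mon: 10:33–18:26 = 7 h 53 min; less 30 min break → 7 h 23 min
Tue: 07:03–12:01 = 4 h 58 min; less 30 min break → 4 h 28 min
Wed: 11:04–19:48 = 8 h 44 min; less 30 min break → 8 h 14 min
Thu: 11:05–18:06 = 7 h 1 min; less 30 min break → 6 h 31 min
Fri: 06:32–15:51 = 9 h 19 min; less 30 min break → 8 h 49 min
Total worked: 35 h 25 min = 35.42 h.
Threshold 44 h → overtime 0 h 0 min, regular 35 h 25 min.

Regular 35.42 hours, overtime 0.00 hours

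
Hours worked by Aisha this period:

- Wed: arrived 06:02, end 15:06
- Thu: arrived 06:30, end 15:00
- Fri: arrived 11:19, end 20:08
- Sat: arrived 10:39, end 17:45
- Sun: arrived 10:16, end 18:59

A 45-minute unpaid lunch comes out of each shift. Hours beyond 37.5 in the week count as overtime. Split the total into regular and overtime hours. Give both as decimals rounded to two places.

Wed: 06:02–15:06 = 9 h 4 min; less 45 min break → 8 h 19 min
Thu: 06:30–15:00 = 8 h 30 min; less 45 min break → 7 h 45 min
Fri: 11:19–20:08 = 8 h 49 min; less 45 min break → 8 h 4 min
Sat: 10:39–17:45 = 7 h 6 min; less 45 min break → 6 h 21 min
Sun: 10:16–18:59 = 8 h 43 min; less 45 min break → 7 h 58 min
Total worked: 38 h 27 min = 38.45 h.
Threshold 37.5 h → overtime 0 h 57 min, regular 37 h 30 min.

Regular 37.50 hours, overtime 0.95 hours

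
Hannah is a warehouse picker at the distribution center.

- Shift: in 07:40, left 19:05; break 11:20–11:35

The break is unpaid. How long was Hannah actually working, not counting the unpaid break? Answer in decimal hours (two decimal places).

11.17 hours

Shift: 07:40–19:05 = 11 h 25 min; less 15 min break → 11 h 10 min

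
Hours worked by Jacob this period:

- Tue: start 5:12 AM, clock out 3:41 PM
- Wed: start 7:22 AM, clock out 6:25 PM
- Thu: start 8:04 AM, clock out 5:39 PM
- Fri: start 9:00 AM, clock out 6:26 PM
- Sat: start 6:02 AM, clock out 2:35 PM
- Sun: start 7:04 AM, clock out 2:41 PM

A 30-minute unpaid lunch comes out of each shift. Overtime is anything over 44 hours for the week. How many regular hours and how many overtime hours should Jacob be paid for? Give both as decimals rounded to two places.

Regular 44.00 hours, overtime 9.72 hours

Tue: 5:12 AM–3:41 PM = 10 h 29 min; less 30 min break → 9 h 59 min
Wed: 7:22 AM–6:25 PM = 11 h 3 min; less 30 min break → 10 h 33 min
Thu: 8:04 AM–5:39 PM = 9 h 35 min; less 30 min break → 9 h 5 min
Fri: 9:00 AM–6:26 PM = 9 h 26 min; less 30 min break → 8 h 56 min
Sat: 6:02 AM–2:35 PM = 8 h 33 min; less 30 min break → 8 h 3 min
Sun: 7:04 AM–2:41 PM = 7 h 37 min; less 30 min break → 7 h 7 min
Total worked: 53 h 43 min = 53.72 h.
Threshold 44 h → overtime 9 h 43 min, regular 44 h 0 min.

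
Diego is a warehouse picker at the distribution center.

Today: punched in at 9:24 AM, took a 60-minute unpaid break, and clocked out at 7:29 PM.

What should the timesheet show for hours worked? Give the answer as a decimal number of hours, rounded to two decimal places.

Today: 9:24 AM–7:29 PM = 10 h 5 min; less 60 min break → 9 h 5 min

9.08 hours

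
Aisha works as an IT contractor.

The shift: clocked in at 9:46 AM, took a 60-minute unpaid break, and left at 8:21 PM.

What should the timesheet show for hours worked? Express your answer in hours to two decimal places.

The shift: 9:46 AM–8:21 PM = 10 h 35 min; less 60 min break → 9 h 35 min

9.58 hours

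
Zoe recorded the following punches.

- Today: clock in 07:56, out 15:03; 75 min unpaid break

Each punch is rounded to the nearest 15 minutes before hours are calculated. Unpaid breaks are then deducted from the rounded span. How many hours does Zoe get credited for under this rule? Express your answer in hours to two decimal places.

Today: in 07:56→08:00, out 15:03→15:00; 7 h 0 min − 75 min = 5 h 45 min

5.75 hours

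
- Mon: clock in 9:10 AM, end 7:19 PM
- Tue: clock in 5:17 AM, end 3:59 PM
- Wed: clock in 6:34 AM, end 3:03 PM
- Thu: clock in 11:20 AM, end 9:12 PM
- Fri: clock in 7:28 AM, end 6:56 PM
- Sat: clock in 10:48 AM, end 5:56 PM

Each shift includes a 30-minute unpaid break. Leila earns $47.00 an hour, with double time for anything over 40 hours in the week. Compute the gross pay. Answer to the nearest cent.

Mon: 9:10 AM–7:19 PM = 10 h 9 min; less 30 min break → 9 h 39 min
Tue: 5:17 AM–3:59 PM = 10 h 42 min; less 30 min break → 10 h 12 min
Wed: 6:34 AM–3:03 PM = 8 h 29 min; less 30 min break → 7 h 59 min
Thu: 11:20 AM–9:12 PM = 9 h 52 min; less 30 min break → 9 h 22 min
Fri: 7:28 AM–6:56 PM = 11 h 28 min; less 30 min break → 10 h 58 min
Sat: 10:48 AM–5:56 PM = 7 h 8 min; less 30 min break → 6 h 38 min
Total worked: 54 h 48 min = 3288 min.
Regular 40 h 0 min = 2400 min at $47.00/h; overtime 14 h 48 min = 888 min at $94.00/h.
Pay = (2400 × $47.00 + 888 × $94.00) ÷ 60 = $3271.20.

$3271.20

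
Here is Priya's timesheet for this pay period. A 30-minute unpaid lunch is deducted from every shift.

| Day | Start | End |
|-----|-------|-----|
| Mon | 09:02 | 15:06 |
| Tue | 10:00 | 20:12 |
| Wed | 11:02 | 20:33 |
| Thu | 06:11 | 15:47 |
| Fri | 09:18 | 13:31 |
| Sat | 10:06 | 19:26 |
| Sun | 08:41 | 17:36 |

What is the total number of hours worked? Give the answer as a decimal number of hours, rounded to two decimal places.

54.35 hours

Mon: 09:02–15:06 = 6 h 4 min; less 30 min break → 5 h 34 min
Tue: 10:00–20:12 = 10 h 12 min; less 30 min break → 9 h 42 min
Wed: 11:02–20:33 = 9 h 31 min; less 30 min break → 9 h 1 min
Thu: 06:11–15:47 = 9 h 36 min; less 30 min break → 9 h 6 min
Fri: 09:18–13:31 = 4 h 13 min; less 30 min break → 3 h 43 min
Sat: 10:06–19:26 = 9 h 20 min; less 30 min break → 8 h 50 min
Sun: 08:41–17:36 = 8 h 55 min; less 30 min break → 8 h 25 min
Total: 5 h 34 min + 9 h 42 min + 9 h 1 min + 9 h 6 min + 3 h 43 min + 8 h 50 min + 8 h 25 min = 54 h 21 min.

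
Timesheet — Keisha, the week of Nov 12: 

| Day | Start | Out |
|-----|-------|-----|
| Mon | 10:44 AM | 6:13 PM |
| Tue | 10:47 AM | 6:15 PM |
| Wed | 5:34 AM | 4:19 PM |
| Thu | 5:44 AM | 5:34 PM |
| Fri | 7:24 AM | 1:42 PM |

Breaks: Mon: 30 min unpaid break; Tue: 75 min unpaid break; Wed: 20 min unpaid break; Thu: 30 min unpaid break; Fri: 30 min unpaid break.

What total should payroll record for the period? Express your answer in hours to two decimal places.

40.75 hours

Mon: 10:44 AM–6:13 PM = 7 h 29 min; less 30 min break → 6 h 59 min
Tue: 10:47 AM–6:15 PM = 7 h 28 min; less 75 min break → 6 h 13 min
Wed: 5:34 AM–4:19 PM = 10 h 45 min; less 20 min break → 10 h 25 min
Thu: 5:44 AM–5:34 PM = 11 h 50 min; less 30 min break → 11 h 20 min
Fri: 7:24 AM–1:42 PM = 6 h 18 min; less 30 min break → 5 h 48 min
Total: 6 h 59 min + 6 h 13 min + 10 h 25 min + 11 h 20 min + 5 h 48 min = 40 h 45 min.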